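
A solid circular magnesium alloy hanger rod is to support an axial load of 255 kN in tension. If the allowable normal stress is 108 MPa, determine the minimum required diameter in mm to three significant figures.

Required area A ≥ P/σ_allow = 255000/108 = 2361 mm².
For a solid circular section, d ≥ √(4A/π) = 54.83 mm.

54.8 mm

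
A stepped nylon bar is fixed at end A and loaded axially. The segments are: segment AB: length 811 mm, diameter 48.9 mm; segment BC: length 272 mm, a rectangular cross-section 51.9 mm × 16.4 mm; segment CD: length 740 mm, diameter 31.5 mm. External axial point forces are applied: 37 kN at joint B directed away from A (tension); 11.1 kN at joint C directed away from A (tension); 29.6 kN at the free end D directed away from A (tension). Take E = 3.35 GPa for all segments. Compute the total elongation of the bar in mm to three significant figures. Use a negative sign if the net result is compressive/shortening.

22.3 mm

Internal axial forces (sectioning from the free end, tension +): N_CD = 29.6 kN, N_BC = 40.7 kN, N_AB = 77.7 kN.
A_AB = 1878 mm².
A_BC = 851.2 mm².
A_CD = 779.3 mm².
δ_AB = 77700·811/(1878·3350) = 10.02 mm
δ_BC = 40700·272/(851.2·3350) = 3.882 mm
δ_CD = 29600·740/(779.3·3350) = 8.39 mm
δ = Σδ_i = 22.29 mm.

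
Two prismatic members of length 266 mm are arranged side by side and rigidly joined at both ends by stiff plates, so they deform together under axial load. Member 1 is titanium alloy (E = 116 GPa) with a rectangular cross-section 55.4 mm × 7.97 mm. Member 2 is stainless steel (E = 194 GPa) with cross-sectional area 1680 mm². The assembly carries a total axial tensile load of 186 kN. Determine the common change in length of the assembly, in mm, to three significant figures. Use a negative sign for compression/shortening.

A_1 = 441.5 mm².
Equal strain + equilibrium ⇒ each member carries load in proportion to AE: A₁E₁ = 51220000 N, A₂E₂ = 325900000 N, ΣAE = 377100000 N.
δ = PL/ΣAE = 186000·266/377100000 = 0.1312 mm.

0.131 mm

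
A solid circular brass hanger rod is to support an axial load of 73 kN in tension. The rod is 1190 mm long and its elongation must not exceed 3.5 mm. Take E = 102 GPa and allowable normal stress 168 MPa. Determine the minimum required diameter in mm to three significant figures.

23.5 mm

Required area A ≥ P/σ_allow = 73000/168 = 434.5 mm².
For a solid circular section, d ≥ √(4A/π) = 23.52 mm.
Elongation limit: A ≥ PL/(Eδ_allow) = 73000·1190/(102000·3.5) = 243.3 mm² ⇒ d ≥ 17.6 mm.
The stress limit governs.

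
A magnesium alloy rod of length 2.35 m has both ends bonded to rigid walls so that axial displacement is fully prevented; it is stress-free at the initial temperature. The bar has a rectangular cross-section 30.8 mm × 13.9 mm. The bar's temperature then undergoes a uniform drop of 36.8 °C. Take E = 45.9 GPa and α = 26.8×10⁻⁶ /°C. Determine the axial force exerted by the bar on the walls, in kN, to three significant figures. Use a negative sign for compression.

19.4 kN

Free thermal expansion αLΔT = 26.8e-6 · 2350 · -36.8 = -2.318 mm.
The walls impose strain ε = −(-2.318)/2350 = 9.8624e-04; σ = Eε = 45900 · 9.8624e-04 = 45.27 MPa.
Wall reaction R = σ·A = 45.27·428.1 = 19380 N = 19.38 kN.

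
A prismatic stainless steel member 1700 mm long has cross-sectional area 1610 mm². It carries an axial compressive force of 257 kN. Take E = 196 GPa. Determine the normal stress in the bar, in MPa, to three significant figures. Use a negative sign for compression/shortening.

σ = N/A = -257000/1610 = -159.6 MPa.

-160 MPa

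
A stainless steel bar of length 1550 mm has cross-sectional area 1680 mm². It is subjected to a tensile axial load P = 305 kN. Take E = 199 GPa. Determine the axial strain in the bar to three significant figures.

9.12e-04

σ = N/A = 181.5 MPa; ε = σ/E = 181.5/199000 = 9.123e-04.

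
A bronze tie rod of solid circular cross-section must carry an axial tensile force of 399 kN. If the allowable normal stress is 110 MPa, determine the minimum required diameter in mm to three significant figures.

68.0 mm

Required area A ≥ P/σ_allow = 399000/110 = 3627 mm².
For a solid circular section, d ≥ √(4A/π) = 67.96 mm.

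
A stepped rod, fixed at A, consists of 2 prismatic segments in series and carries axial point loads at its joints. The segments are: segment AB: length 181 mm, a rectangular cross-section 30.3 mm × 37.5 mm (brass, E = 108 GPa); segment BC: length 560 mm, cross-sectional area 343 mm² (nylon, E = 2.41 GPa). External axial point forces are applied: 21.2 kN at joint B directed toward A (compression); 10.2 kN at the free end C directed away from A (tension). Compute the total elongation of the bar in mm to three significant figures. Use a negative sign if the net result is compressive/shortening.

Internal axial forces (sectioning from the free end, tension +): N_BC = 10.2 kN, N_AB = -11 kN.
A_AB = 1136 mm².
δ_AB = -11000·181/(1136·108000) = -0.01622 mm
δ_BC = 10200·560/(343·2410) = 6.91 mm
δ = Σδ_i = 6.894 mm.

6.89 mm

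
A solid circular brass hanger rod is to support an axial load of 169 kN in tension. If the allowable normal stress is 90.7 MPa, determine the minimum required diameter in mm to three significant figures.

48.7 mm

Required area A ≥ P/σ_allow = 169000/90.7 = 1863 mm².
For a solid circular section, d ≥ √(4A/π) = 48.71 mm.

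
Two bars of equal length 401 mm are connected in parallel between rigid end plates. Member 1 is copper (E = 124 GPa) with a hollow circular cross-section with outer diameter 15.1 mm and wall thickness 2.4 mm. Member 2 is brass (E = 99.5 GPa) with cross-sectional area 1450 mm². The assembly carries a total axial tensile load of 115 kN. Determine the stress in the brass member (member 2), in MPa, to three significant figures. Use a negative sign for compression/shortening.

A_1 = 95.76 mm².
Equal strain + equilibrium ⇒ each member carries load in proportion to AE: A₁E₁ = 11870000 N, A₂E₂ = 144300000 N, ΣAE = 156100000 N.
σ₂ = P·E₂/ΣAE = 115000·99500/156100000 = 73.28 MPa.

73.3 MPa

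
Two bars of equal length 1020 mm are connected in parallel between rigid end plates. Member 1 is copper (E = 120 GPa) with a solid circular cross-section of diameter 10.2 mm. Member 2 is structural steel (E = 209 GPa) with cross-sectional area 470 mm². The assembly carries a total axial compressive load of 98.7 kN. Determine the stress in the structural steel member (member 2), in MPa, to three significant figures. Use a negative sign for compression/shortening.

-191 MPa

A_1 = 81.71 mm².
Equal strain + equilibrium ⇒ each member carries load in proportion to AE: A₁E₁ = 9806000 N, A₂E₂ = 98230000 N, ΣAE = 108000000 N.
σ₂ = P·E₂/ΣAE = -98700·209000/108000000 = -190.9 MPa.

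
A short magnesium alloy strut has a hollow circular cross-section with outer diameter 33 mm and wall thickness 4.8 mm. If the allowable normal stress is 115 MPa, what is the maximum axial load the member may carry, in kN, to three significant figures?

A = 425.2 mm².
P_max = σ_allow · A = 115 · 425.2 = 48900 N = 48.9 kN.

48.9 kN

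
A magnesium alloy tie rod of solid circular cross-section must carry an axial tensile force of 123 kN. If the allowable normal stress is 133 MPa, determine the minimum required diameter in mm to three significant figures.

34.3 mm

Required area A ≥ P/σ_allow = 123000/133 = 924.8 mm².
For a solid circular section, d ≥ √(4A/π) = 34.31 mm.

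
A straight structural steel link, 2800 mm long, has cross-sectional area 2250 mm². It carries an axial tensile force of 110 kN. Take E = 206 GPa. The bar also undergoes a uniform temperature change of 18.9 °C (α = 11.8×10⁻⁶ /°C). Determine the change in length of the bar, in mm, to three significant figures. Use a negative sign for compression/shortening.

1.29 mm

δ_mech = NL/(AE) = 110000·2800/(2250·206000) = 0.6645 mm.
δ_thermal = αLΔT = 11.8e-6·2800·18.9 = 0.6245 mm.
δ = δ_mech + δ_thermal = 1.289 mm.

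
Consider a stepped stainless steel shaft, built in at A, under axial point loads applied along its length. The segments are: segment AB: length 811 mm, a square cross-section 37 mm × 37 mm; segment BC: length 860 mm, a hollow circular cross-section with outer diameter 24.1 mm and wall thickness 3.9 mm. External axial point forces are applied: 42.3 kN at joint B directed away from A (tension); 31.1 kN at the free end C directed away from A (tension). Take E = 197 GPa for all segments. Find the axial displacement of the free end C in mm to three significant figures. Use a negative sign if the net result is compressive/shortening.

Internal axial forces (sectioning from the free end, tension +): N_BC = 31.1 kN, N_AB = 73.4 kN.
A_AB = 1369 mm².
A_BC = 247.5 mm².
δ_AB = 73400·811/(1369·197000) = 0.2207 mm
δ_BC = 31100·860/(247.5·197000) = 0.5486 mm
δ = Σδ_i = 0.7693 mm.

0.769 mm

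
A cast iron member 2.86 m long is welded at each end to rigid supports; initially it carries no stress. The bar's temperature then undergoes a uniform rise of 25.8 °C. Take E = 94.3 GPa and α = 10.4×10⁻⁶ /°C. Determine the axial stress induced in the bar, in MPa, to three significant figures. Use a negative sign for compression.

-25.3 MPa

Free thermal expansion αLΔT = 10.4e-6 · 2860 · 25.8 = 0.7674 mm.
The walls impose strain ε = −(0.7674)/2860 = -2.6832e-04; σ = Eε = 94300 · -2.6832e-04 = -25.3 MPa.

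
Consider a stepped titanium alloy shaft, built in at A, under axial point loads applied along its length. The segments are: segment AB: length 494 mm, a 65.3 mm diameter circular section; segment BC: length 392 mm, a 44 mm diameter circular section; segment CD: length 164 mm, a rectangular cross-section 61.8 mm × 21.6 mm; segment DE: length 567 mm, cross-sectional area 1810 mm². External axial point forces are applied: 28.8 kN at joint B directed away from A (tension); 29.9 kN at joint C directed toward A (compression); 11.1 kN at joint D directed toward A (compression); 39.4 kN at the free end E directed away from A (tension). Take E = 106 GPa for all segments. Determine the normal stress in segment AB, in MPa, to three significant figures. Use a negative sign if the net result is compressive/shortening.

8.12 MPa

Internal axial forces (sectioning from the free end, tension +): N_DE = 39.4 kN, N_CD = 28.3 kN, N_BC = -1.6 kN, N_AB = 27.2 kN.
A_AB = 3349 mm².
σ_AB = N_AB/A_AB = 27200/3349 = 8.122 MPa.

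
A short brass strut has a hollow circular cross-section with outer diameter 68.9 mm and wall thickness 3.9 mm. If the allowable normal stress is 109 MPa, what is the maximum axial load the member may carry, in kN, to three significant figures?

86.8 kN

A = 796.4 mm².
P_max = σ_allow · A = 109 · 796.4 = 86810 N = 86.81 kN.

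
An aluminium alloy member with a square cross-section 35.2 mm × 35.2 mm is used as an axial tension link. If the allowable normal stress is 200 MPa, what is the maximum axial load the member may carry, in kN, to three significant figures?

A = 1239 mm².
P_max = σ_allow · A = 200 · 1239 = 247800 N = 247.8 kN.

248 kN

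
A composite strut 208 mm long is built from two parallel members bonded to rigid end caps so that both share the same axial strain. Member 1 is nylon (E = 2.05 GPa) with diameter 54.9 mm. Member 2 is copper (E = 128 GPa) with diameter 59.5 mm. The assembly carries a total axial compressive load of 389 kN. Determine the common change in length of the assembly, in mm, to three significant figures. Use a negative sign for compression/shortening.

A_1 = 2367 mm².
A_2 = 2781 mm².
Equal strain + equilibrium ⇒ each member carries load in proportion to AE: A₁E₁ = 4853000 N, A₂E₂ = 355900000 N, ΣAE = 360800000 N.
δ = PL/ΣAE = -389000·208/360800000 = -0.2243 mm.

-0.224 mm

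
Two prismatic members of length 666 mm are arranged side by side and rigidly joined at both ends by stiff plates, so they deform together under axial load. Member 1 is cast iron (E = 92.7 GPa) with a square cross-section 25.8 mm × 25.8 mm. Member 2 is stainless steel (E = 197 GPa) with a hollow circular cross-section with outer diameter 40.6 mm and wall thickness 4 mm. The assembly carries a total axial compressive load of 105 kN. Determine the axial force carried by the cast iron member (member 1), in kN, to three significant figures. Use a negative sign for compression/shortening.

-42.5 kN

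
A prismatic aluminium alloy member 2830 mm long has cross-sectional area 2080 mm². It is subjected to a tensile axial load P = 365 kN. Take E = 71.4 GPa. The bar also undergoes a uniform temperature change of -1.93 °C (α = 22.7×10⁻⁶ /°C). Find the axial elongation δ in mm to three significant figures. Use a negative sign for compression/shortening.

δ_mech = NL/(AE) = 365000·2830/(2080·71400) = 6.955 mm.
δ_thermal = αLΔT = 22.7e-6·2830·-1.93 = -0.124 mm.
δ = δ_mech + δ_thermal = 6.831 mm.

6.83 mm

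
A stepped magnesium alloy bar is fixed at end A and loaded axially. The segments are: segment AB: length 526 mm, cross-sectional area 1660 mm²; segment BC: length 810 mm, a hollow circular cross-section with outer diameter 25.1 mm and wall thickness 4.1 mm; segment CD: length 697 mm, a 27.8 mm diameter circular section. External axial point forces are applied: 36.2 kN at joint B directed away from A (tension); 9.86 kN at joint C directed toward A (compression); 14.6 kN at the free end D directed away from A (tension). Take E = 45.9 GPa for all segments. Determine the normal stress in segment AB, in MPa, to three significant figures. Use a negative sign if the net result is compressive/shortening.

24.7 MPa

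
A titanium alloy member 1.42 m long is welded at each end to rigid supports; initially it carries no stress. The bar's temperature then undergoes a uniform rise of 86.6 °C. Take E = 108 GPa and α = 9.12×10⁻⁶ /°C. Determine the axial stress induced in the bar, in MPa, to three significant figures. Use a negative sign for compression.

-85.3 MPa

Free thermal expansion αLΔT = 9.12e-6 · 1420 · 86.6 = 1.122 mm.
The walls impose strain ε = −(1.122)/1420 = -7.8979e-04; σ = Eε = 108000 · -7.8979e-04 = -85.3 MPa.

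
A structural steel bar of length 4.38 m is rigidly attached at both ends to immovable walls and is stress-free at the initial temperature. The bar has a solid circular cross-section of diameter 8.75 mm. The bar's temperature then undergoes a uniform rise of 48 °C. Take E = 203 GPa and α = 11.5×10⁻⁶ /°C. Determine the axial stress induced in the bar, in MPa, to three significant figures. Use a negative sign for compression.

-112 MPa

Free thermal expansion αLΔT = 11.5e-6 · 4380 · 48 = 2.418 mm.
The walls impose strain ε = −(2.418)/4380 = -5.5200e-04; σ = Eε = 203000 · -5.5200e-04 = -112.1 MPa.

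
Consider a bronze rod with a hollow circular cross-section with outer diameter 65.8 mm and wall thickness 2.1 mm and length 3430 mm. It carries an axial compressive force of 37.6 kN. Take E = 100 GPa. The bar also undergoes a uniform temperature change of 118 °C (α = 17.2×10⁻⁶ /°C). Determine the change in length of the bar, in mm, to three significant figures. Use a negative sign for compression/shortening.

A = 420.3 mm².
δ_mech = NL/(AE) = -37600·3430/(420.3·100000) = -3.069 mm.
δ_thermal = αLΔT = 17.2e-6·3430·118 = 6.962 mm.
δ = δ_mech + δ_thermal = 3.893 mm.

3.89 mm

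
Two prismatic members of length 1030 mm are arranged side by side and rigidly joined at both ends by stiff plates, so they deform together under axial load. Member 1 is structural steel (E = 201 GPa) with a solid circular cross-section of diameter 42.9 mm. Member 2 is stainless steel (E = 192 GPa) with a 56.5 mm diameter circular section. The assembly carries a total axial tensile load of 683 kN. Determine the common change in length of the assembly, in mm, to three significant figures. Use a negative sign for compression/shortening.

A_1 = 1445 mm².
A_2 = 2507 mm².
Equal strain + equilibrium ⇒ each member carries load in proportion to AE: A₁E₁ = 290500000 N, A₂E₂ = 481400000 N, ΣAE = 771900000 N.
δ = PL/ΣAE = 683000·1030/771900000 = 0.9114 mm.

0.911 mm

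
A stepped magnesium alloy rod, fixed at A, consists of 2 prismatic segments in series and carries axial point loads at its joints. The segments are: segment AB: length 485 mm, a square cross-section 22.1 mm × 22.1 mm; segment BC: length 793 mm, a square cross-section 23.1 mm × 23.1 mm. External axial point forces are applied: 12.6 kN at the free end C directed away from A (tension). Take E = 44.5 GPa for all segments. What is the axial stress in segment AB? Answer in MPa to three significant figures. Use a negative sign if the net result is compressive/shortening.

25.8 MPa

Internal axial forces (sectioning from the free end, tension +): N_BC = 12.6 kN, N_AB = 12.6 kN.
A_AB = 488.4 mm².
σ_AB = N_AB/A_AB = 12600/488.4 = 25.8 MPa.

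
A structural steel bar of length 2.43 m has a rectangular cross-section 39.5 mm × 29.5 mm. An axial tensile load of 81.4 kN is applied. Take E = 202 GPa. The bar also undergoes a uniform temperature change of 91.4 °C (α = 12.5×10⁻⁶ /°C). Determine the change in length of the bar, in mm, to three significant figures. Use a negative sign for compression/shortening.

A = 1165 mm².
δ_mech = NL/(AE) = 81400·2430/(1165·202000) = 0.8403 mm.
δ_thermal = αLΔT = 12.5e-6·2430·91.4 = 2.776 mm.
δ = δ_mech + δ_thermal = 3.617 mm.

3.62 mm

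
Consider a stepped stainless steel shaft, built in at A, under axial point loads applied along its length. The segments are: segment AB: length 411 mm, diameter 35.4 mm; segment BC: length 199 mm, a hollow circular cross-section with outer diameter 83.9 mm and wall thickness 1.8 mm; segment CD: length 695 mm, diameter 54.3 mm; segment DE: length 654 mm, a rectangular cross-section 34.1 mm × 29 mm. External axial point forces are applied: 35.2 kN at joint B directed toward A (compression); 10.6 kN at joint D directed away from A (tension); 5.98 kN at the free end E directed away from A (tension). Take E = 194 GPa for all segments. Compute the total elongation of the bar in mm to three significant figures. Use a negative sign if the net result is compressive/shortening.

Internal axial forces (sectioning from the free end, tension +): N_DE = 5.98 kN, N_CD = 16.58 kN, N_BC = 16.58 kN, N_AB = -18.62 kN.
A_AB = 984.2 mm².
A_BC = 464.3 mm².
A_CD = 2316 mm².
A_DE = 988.9 mm².
δ_AB = -18620·411/(984.2·194000) = -0.04008 mm
δ_BC = 16580·199/(464.3·194000) = 0.03663 mm
δ_CD = 16580·695/(2316·194000) = 0.02565 mm
δ_DE = 5980·654/(988.9·194000) = 0.02039 mm
δ = Σδ_i = 0.04259 mm.

0.0426 mm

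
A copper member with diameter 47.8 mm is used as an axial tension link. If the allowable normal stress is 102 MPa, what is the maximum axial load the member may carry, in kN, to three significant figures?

183 kN

A = 1795 mm².
P_max = σ_allow · A = 102 · 1795 = 183000 N = 183 kN.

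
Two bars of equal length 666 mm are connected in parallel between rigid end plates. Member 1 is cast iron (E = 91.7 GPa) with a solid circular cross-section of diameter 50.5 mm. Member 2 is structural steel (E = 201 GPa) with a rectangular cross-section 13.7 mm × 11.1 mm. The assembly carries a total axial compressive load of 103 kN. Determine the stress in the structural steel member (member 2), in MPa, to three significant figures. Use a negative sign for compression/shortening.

-96.6 MPa

A_1 = 2003 mm².
A_2 = 152.1 mm².
Equal strain + equilibrium ⇒ each member carries load in proportion to AE: A₁E₁ = 183700000 N, A₂E₂ = 30570000 N, ΣAE = 214200000 N.
σ₂ = P·E₂/ΣAE = -103000·201000/214200000 = -96.64 MPa.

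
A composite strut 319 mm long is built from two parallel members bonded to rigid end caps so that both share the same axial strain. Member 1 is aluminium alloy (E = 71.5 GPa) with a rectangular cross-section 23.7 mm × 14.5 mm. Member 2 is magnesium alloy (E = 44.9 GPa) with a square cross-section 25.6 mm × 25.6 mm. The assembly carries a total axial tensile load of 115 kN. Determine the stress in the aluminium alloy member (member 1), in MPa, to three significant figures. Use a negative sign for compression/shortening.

A_1 = 343.6 mm².
A_2 = 655.4 mm².
Equal strain + equilibrium ⇒ each member carries load in proportion to AE: A₁E₁ = 24570000 N, A₂E₂ = 29430000 N, ΣAE = 54000000 N.
σ₁ = P·E₁/ΣAE = 115000·71500/54000000 = 152.3 MPa.

152 MPa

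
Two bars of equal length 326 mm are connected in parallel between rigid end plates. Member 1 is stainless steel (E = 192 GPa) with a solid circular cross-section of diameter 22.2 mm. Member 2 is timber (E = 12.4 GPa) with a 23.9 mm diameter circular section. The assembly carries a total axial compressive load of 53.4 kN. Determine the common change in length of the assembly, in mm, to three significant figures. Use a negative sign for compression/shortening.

-0.218 mm

A_1 = 387.1 mm².
A_2 = 448.6 mm².
Equal strain + equilibrium ⇒ each member carries load in proportion to AE: A₁E₁ = 74320000 N, A₂E₂ = 5563000 N, ΣAE = 79880000 N.
δ = PL/ΣAE = -53400·326/79880000 = -0.2179 mm.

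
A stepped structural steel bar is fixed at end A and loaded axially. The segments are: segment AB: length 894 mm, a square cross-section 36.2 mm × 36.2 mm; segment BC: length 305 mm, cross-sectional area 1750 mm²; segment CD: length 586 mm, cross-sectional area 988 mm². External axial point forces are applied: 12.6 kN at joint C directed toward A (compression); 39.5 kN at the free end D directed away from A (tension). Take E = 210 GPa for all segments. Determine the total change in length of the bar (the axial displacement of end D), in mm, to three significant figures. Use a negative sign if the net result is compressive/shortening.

0.221 mm

Internal axial forces (sectioning from the free end, tension +): N_CD = 39.5 kN, N_BC = 26.9 kN, N_AB = 26.9 kN.
A_AB = 1310 mm².
δ_AB = 26900·894/(1310·210000) = 0.08739 mm
δ_BC = 26900·305/(1750·210000) = 0.02233 mm
δ_CD = 39500·586/(988·210000) = 0.1116 mm
δ = Σδ_i = 0.2213 mm.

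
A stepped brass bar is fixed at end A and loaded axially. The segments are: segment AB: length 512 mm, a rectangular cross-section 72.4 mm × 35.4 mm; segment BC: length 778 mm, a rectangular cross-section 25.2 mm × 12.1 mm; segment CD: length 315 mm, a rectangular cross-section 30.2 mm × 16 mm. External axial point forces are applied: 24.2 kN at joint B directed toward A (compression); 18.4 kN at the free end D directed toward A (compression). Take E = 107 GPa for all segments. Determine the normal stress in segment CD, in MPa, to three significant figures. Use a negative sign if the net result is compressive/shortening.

-38.1 MPa

Internal axial forces (sectioning from the free end, tension +): N_CD = -18.4 kN, N_BC = -18.4 kN, N_AB = -42.6 kN.
A_CD = 483.2 mm².
σ_CD = N_CD/A_CD = -18400/483.2 = -38.08 MPa.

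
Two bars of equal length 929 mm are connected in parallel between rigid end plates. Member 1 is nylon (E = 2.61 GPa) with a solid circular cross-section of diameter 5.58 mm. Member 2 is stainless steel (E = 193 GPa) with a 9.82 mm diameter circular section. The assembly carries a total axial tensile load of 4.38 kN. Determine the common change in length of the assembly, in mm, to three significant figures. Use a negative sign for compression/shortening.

0.277 mm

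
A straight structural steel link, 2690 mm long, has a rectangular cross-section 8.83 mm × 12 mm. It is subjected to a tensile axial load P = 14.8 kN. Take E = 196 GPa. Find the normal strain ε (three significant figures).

7.13e-04

A = 106 mm².
σ = N/A = 139.7 MPa; ε = σ/E = 139.7/196000 = 7.126e-04.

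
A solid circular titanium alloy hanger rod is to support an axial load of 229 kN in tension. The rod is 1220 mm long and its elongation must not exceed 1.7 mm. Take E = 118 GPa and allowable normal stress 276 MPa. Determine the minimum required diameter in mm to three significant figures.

Required area A ≥ P/σ_allow = 229000/276 = 829.7 mm².
For a solid circular section, d ≥ √(4A/π) = 32.5 mm.
Elongation limit: A ≥ PL/(Eδ_allow) = 229000·1220/(118000·1.7) = 1393 mm² ⇒ d ≥ 42.11 mm.
The elongation limit governs.

42.1 mm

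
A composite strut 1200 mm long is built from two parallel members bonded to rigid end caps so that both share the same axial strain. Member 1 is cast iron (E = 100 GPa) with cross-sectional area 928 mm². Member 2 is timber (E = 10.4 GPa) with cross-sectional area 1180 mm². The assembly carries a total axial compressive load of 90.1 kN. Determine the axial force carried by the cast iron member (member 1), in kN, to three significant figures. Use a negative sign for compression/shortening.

Equal strain + equilibrium ⇒ each member carries load in proportion to AE: A₁E₁ = 92800000 N, A₂E₂ = 12270000 N, ΣAE = 105100000 N.
F₁ = P·A₁E₁/ΣAE = -90100·92800000/105100000 = -79580 N.

-79.6 kN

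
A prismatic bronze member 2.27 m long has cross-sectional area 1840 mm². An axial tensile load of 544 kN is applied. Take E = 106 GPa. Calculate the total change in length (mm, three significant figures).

6.33 mm

δ_mech = NL/(AE) = 544000·2270/(1840·106000) = 6.331 mm.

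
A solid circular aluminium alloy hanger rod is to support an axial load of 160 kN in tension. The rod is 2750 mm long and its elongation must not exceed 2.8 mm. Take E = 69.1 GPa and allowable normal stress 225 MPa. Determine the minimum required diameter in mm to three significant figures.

Required area A ≥ P/σ_allow = 160000/225 = 711.1 mm².
For a solid circular section, d ≥ √(4A/π) = 30.09 mm.
Elongation limit: A ≥ PL/(Eδ_allow) = 160000·2750/(69100·2.8) = 2274 mm² ⇒ d ≥ 53.81 mm.
The elongation limit governs.

53.8 mm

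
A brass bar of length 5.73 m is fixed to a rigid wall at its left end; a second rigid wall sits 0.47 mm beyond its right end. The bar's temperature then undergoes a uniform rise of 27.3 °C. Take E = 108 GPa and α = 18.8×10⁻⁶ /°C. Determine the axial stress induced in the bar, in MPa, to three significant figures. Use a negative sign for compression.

Free thermal expansion αLΔT = 18.8e-6 · 5730 · 27.3 = 2.941 mm.
The walls engage after the gap closes; constrained expansion = 2.941 − 0.47 = 2.471 mm.
The walls impose strain ε = −(2.471)/5730 = -4.3122e-04; σ = Eε = 108000 · -4.3122e-04 = -46.57 MPa.

-46.6 MPa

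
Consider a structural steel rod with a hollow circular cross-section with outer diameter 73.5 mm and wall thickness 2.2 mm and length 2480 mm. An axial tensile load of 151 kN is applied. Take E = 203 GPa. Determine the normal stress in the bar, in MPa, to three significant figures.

A = 492.8 mm².
σ = N/A = 151000/492.8 = 306.4 MPa.

306 MPa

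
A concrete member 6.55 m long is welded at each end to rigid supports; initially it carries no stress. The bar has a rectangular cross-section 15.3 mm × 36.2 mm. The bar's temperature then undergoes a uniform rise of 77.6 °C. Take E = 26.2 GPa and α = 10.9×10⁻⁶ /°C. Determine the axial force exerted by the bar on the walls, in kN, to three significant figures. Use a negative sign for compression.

-12.3 kN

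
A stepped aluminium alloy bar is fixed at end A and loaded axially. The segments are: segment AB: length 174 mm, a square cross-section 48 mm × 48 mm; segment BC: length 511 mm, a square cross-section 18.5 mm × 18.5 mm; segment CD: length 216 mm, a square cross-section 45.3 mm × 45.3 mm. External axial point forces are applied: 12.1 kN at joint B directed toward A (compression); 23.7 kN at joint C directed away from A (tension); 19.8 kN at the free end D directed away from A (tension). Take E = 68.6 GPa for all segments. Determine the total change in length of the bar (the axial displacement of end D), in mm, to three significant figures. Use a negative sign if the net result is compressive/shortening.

Internal axial forces (sectioning from the free end, tension +): N_CD = 19.8 kN, N_BC = 43.5 kN, N_AB = 31.4 kN.
A_AB = 2304 mm².
A_BC = 342.2 mm².
A_CD = 2052 mm².
δ_AB = 31400·174/(2304·68600) = 0.03457 mm
δ_BC = 43500·511/(342.2·68600) = 0.9468 mm
δ_CD = 19800·216/(2052·68600) = 0.03038 mm
δ = Σδ_i = 1.012 mm.

1.01 mm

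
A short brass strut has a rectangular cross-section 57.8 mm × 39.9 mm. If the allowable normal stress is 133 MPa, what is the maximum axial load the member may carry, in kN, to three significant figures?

307 kN

A = 2306 mm².
P_max = σ_allow · A = 133 · 2306 = 306700 N = 306.7 kN.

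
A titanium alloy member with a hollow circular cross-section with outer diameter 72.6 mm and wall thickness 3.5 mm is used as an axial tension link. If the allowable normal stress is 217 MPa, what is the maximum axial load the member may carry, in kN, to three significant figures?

165 kN

A = 759.8 mm².
P_max = σ_allow · A = 217 · 759.8 = 164900 N = 164.9 kN.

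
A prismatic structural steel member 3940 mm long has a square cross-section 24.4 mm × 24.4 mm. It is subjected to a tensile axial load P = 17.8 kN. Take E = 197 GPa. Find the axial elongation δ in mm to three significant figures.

0.598 mm

A = 595.4 mm².
δ_mech = NL/(AE) = 17800·3940/(595.4·197000) = 0.598 mm.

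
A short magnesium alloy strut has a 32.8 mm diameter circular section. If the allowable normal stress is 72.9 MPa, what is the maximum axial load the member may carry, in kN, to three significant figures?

61.6 kN

A = 845 mm².
P_max = σ_allow · A = 72.9 · 845 = 61600 N = 61.6 kN.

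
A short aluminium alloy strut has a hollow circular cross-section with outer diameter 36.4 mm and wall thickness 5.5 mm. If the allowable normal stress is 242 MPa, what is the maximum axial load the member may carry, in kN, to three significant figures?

129 kN

A = 533.9 mm².
P_max = σ_allow · A = 242 · 533.9 = 129200 N = 129.2 kN.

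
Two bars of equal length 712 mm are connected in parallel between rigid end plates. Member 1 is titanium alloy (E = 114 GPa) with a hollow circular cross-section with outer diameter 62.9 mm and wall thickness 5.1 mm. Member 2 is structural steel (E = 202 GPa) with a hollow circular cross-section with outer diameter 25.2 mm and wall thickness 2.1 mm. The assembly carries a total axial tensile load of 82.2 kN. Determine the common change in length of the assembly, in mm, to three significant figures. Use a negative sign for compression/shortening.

0.429 mm

A_1 = 926.1 mm².
A_2 = 152.4 mm².
Equal strain + equilibrium ⇒ each member carries load in proportion to AE: A₁E₁ = 105600000 N, A₂E₂ = 30780000 N, ΣAE = 136400000 N.
δ = PL/ΣAE = 82200·712/136400000 = 0.4292 mm.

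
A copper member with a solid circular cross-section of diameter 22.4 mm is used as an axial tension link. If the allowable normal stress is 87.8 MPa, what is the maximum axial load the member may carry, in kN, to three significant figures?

A = 394.1 mm².
P_max = σ_allow · A = 87.8 · 394.1 = 34600 N = 34.6 kN.

34.6 kN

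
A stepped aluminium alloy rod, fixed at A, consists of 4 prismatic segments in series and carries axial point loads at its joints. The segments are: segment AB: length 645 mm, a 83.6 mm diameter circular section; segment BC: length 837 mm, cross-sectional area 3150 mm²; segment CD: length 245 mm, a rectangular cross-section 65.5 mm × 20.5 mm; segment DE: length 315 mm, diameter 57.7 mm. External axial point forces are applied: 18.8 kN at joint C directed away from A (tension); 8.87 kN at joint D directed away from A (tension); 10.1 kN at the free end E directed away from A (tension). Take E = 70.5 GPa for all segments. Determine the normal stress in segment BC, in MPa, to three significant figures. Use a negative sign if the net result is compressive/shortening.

12.0 MPa

Internal axial forces (sectioning from the free end, tension +): N_DE = 10.1 kN, N_CD = 18.97 kN, N_BC = 37.77 kN, N_AB = 37.77 kN.
σ_BC = N_BC/A_BC = 37770/3150 = 11.99 MPa.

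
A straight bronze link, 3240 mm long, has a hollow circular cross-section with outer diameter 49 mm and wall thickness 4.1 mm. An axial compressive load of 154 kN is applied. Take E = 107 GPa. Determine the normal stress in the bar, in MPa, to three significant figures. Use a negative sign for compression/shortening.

A = 578.3 mm².
σ = N/A = -154000/578.3 = -266.3 MPa.

-266 MPa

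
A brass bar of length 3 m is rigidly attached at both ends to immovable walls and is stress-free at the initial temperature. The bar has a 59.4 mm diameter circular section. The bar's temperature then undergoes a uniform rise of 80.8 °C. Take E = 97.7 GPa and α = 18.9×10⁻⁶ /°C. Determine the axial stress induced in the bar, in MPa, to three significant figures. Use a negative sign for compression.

-149 MPa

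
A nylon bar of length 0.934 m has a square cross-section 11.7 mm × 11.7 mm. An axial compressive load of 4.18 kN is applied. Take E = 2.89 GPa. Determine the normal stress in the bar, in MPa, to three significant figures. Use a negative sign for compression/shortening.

A = 136.9 mm².
σ = N/A = -4180/136.9 = -30.54 MPa.

-30.5 MPa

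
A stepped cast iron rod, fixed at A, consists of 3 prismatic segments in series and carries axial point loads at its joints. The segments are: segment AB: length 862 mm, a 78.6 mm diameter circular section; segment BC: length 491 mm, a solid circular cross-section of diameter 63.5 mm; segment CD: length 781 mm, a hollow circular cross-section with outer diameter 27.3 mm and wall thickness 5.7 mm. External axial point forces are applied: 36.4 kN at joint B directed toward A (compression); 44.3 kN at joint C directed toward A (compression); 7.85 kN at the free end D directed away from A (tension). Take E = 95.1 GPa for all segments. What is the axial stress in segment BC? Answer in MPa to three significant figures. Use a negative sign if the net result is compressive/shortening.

Internal axial forces (sectioning from the free end, tension +): N_CD = 7.85 kN, N_BC = -36.45 kN, N_AB = -72.85 kN.
A_BC = 3167 mm².
σ_BC = N_BC/A_BC = -36450/3167 = -11.51 MPa.

-11.5 MPa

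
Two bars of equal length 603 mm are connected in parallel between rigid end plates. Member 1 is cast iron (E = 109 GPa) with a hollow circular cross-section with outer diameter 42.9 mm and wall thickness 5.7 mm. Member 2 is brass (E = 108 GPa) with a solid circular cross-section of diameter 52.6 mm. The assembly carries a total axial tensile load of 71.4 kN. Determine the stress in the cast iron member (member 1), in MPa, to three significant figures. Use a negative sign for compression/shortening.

25.3 MPa

A_1 = 666.1 mm².
A_2 = 2173 mm².
Equal strain + equilibrium ⇒ each member carries load in proportion to AE: A₁E₁ = 72610000 N, A₂E₂ = 234700000 N, ΣAE = 307300000 N.
σ₁ = P·E₁/ΣAE = 71400·109000/307300000 = 25.33 MPa.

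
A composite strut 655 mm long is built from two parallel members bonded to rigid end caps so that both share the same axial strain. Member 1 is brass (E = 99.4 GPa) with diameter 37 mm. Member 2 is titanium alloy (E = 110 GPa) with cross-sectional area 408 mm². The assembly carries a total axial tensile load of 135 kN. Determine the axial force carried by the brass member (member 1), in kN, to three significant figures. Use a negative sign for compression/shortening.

A_1 = 1075 mm².
Equal strain + equilibrium ⇒ each member carries load in proportion to AE: A₁E₁ = 106900000 N, A₂E₂ = 44880000 N, ΣAE = 151800000 N.
F₁ = P·A₁E₁/ΣAE = 135000·106900000/151800000 = 95080 N.

95.1 kN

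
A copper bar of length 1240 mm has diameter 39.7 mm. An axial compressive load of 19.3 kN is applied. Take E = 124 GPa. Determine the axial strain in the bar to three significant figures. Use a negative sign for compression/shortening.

-1.26e-04

A = 1238 mm².
σ = N/A = -15.59 MPa; ε = σ/E = -15.59/124000 = -1.257e-04.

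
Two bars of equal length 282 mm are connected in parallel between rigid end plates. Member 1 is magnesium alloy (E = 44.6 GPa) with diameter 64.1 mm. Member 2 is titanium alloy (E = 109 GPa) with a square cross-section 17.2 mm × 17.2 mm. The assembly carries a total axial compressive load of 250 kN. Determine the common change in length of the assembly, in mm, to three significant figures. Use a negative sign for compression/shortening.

-0.400 mm

A_1 = 3227 mm².
A_2 = 295.8 mm².
Equal strain + equilibrium ⇒ each member carries load in proportion to AE: A₁E₁ = 143900000 N, A₂E₂ = 32250000 N, ΣAE = 176200000 N.
δ = PL/ΣAE = -250000·282/176200000 = -0.4002 mm.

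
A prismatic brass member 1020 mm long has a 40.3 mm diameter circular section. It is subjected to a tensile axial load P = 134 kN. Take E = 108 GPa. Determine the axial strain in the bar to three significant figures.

9.73e-04

A = 1276 mm².
σ = N/A = 105.1 MPa; ε = σ/E = 105.1/108000 = 9.727e-04.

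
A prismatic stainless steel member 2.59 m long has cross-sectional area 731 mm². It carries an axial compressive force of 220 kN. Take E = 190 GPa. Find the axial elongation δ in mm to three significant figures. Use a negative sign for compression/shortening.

-4.10 mm

δ_mech = NL/(AE) = -220000·2590/(731·190000) = -4.103 mm.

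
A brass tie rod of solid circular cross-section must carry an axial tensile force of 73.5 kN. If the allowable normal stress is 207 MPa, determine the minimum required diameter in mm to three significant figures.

Required area A ≥ P/σ_allow = 73500/207 = 355.1 mm².
For a solid circular section, d ≥ √(4A/π) = 21.26 mm.

21.3 mm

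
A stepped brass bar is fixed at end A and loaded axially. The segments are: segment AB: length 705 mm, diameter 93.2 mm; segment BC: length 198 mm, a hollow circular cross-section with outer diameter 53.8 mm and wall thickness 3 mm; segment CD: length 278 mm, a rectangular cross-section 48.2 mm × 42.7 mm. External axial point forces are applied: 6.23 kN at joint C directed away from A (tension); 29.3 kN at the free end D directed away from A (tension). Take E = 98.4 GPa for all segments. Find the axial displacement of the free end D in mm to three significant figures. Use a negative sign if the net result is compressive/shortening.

Internal axial forces (sectioning from the free end, tension +): N_CD = 29.3 kN, N_BC = 35.53 kN, N_AB = 35.53 kN.
A_AB = 6822 mm².
A_BC = 478.8 mm².
A_CD = 2058 mm².
δ_AB = 35530·705/(6822·98400) = 0.03731 mm
δ_BC = 35530·198/(478.8·98400) = 0.1493 mm
δ_CD = 29300·278/(2058·98400) = 0.04022 mm
δ = Σδ_i = 0.2269 mm.

0.227 mm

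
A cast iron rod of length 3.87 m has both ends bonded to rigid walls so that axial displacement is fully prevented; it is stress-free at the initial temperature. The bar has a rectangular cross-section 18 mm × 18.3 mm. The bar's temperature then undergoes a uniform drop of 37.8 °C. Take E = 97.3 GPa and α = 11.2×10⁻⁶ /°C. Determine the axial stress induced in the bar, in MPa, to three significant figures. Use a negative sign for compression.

Free thermal expansion αLΔT = 11.2e-6 · 3870 · -37.8 = -1.638 mm.
The walls impose strain ε = −(-1.638)/3870 = 4.2336e-04; σ = Eε = 97300 · 4.2336e-04 = 41.19 MPa.

41.2 MPa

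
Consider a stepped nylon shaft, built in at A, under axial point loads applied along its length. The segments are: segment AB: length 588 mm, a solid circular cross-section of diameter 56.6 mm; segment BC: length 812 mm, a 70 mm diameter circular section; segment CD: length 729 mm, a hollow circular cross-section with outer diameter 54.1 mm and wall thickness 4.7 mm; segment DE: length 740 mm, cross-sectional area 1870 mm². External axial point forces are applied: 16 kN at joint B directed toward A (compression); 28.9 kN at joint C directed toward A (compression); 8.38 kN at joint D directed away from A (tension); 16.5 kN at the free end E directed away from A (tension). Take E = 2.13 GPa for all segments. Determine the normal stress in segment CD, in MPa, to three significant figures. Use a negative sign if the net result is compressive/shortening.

Internal axial forces (sectioning from the free end, tension +): N_DE = 16.5 kN, N_CD = 24.88 kN, N_BC = -4.02 kN, N_AB = -20.02 kN.
A_CD = 729.4 mm².
σ_CD = N_CD/A_CD = 24880/729.4 = 34.11 MPa.

34.1 MPa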